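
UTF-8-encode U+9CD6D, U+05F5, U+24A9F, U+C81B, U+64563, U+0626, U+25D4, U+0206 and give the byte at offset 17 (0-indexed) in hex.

U+9CD6D → 4-byte form F2 9C B5 AD at offsets 0–3.
U+05F5 → 2-byte form D7 B5 at offsets 4–5.
U+24A9F → 4-byte form F0 A4 AA 9F at offsets 6–9.
U+C81B → 3-byte form EC A0 9B at offsets 10–12.
U+64563 → 4-byte form F1 A4 95 A3 at offsets 13–16.
U+0626 → 2-byte form D8 A6 at offsets 17–18.
Offset 17 falls in char 6's range; it's byte 1 of D8 A6 = 0xD8.

0xD8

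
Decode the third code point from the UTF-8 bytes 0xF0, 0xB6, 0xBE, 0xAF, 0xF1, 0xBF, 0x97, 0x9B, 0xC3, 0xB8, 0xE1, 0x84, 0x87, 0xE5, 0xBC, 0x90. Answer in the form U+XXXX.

Offset 0: leading byte 0xF0 = 11110000 → 4-byte char #1 = F0 B6 BE AF.
Offset 4: leading byte 0xF1 = 11110001 → 4-byte char #2 = F1 BF 97 9B.
Offset 8: leading byte 0xC3 = 11000011 → 2-byte char #3 = C3 B8.
Leading byte 0xC3 = 11000011 matches 110xxxxx → 2-byte sequence.
Byte 1: 0xC3 = 11000011, payload 00011 (5 bits).
Byte 2: 0xB8 = 10111000 (10xxxxxx ✓), payload 111000.
Concatenate: 00011111000 = 0xF8 (11 bits → U+00F8).

U+00F8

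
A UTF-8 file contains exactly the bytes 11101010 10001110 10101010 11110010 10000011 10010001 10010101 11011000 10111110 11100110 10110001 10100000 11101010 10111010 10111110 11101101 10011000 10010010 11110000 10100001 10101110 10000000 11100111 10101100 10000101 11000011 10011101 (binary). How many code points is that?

Byte at offset 0: 0xEA = 11101010 → 3-byte char (#1). Advance 3.
Byte at offset 3: 0xF2 = 11110010 → 4-byte char (#2). Advance 4.
Byte at offset 7: 0xD8 = 11011000 → 2-byte char (#3). Advance 2.
Byte at offset 9: 0xE6 = 11100110 → 3-byte char (#4). Advance 3.
Byte at offset 12: 0xEA = 11101010 → 3-byte char (#5). Advance 3.
Byte at offset 15: 0xED = 11101101 → 3-byte char (#6). Advance 3.
Byte at offset 18: 0xF0 = 11110000 → 4-byte char (#7). Advance 4.
Byte at offset 22: 0xE7 = 11100111 → 3-byte char (#8). Advance 3.
Byte at offset 25: 0xC3 = 11000011 → 2-byte char (#9). Advance 2.
Reached end at offset 27 after 9 code points.

9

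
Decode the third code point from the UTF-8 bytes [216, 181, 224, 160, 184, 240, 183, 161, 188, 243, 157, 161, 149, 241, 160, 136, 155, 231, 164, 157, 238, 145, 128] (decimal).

U+3787C

Offset 0: leading byte 0xD8 = 11011000 → 2-byte char #1 = D8 B5.
Offset 2: leading byte 0xE0 = 11100000 → 3-byte char #2 = E0 A0 B8.
Offset 5: leading byte 0xF0 = 11110000 → 4-byte char #3 = F0 B7 A1 BC.
Leading byte 0xF0 = 11110000 matches 11110xxx → 4-byte sequence.
Byte 1: 0xF0 = 11110000, payload 000 (3 bits).
Byte 2: 0xB7 = 10110111 (10xxxxxx ✓), payload 110111.
Byte 3: 0xA1 = 10100001 (10xxxxxx ✓), payload 100001.
Byte 4: 0xBC = 10111100 (10xxxxxx ✓), payload 111100.
Concatenate: 000110111100001111100 = 0x3787C (21 bits → U+3787C).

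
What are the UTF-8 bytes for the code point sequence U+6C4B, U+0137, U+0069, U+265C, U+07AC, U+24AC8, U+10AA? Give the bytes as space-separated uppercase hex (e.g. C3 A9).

E6 B1 8B C4 B7 69 E2 99 9C DE AC F0 A4 AB 88 E1 82 AA

U+6C4B: 3-byte form → E6 B1 8B.
U+0137: 2-byte form → C4 B7.
U+0069: 1-byte form → 69.
U+265C: 3-byte form → E2 99 9C.
U+07AC: 2-byte form → DE AC.
U+24AC8: 4-byte form → F0 A4 AB 88.
U+10AA: 3-byte form → E1 82 AA.
Concatenated (18 bytes): E6 B1 8B C4 B7 69 E2 99 9C DE AC F0 A4 AB 88 E1 82 AA.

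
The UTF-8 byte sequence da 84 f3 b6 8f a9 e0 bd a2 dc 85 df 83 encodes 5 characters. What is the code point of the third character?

Offset 0: leading byte 0xDA = 11011010 → 2-byte char #1 = DA 84.
Offset 2: leading byte 0xF3 = 11110011 → 4-byte char #2 = F3 B6 8F A9.
Offset 6: leading byte 0xE0 = 11100000 → 3-byte char #3 = E0 BD A2.
Leading byte 0xE0 = 11100000 matches 1110xxxx → 3-byte sequence.
Byte 1: 0xE0 = 11100000, payload 0000 (4 bits).
Byte 2: 0xBD = 10111101 (10xxxxxx ✓), payload 111101.
Byte 3: 0xA2 = 10100010 (10xxxxxx ✓), payload 100010.
Concatenate: 0000111101100010 = 0xF62 (16 bits → U+0F62).

U+0F62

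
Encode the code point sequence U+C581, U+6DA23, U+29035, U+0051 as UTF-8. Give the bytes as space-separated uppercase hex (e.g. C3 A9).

EC 96 81 F1 AD A8 A3 F0 A9 80 B5 51

U+C581: 3-byte form → EC 96 81.
U+6DA23: 4-byte form → F1 AD A8 A3.
U+29035: 4-byte form → F0 A9 80 B5.
U+0051: 1-byte form → 51.
Concatenated (12 bytes): EC 96 81 F1 AD A8 A3 F0 A9 80 B5 51.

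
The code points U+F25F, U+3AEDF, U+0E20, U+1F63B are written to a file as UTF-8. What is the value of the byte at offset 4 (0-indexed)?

0xBA

U+F25F → 3-byte form EF 89 9F at offsets 0–2.
U+3AEDF → 4-byte form F0 BA BB 9F at offsets 3–6.
Offset 4 falls in char 2's range; it's byte 2 of F0 BA BB 9F = 0xBA.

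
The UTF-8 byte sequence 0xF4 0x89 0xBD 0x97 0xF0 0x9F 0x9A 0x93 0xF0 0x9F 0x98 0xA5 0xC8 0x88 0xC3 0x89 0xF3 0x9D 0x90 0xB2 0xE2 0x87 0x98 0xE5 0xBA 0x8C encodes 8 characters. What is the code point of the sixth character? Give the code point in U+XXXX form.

U+DD432

Offset 0: leading byte 0xF4 = 11110100 → 4-byte char #1 = F4 89 BD 97.
Offset 4: leading byte 0xF0 = 11110000 → 4-byte char #2 = F0 9F 9A 93.
Offset 8: leading byte 0xF0 = 11110000 → 4-byte char #3 = F0 9F 98 A5.
Offset 12: leading byte 0xC8 = 11001000 → 2-byte char #4 = C8 88.
Offset 14: leading byte 0xC3 = 11000011 → 2-byte char #5 = C3 89.
Offset 16: leading byte 0xF3 = 11110011 → 4-byte char #6 = F3 9D 90 B2.
Leading byte 0xF3 = 11110011 matches 11110xxx → 4-byte sequence.
Byte 1: 0xF3 = 11110011, payload 011 (3 bits).
Byte 2: 0x9D = 10011101 (10xxxxxx ✓), payload 011101.
Byte 3: 0x90 = 10010000 (10xxxxxx ✓), payload 010000.
Byte 4: 0xB2 = 10110010 (10xxxxxx ✓), payload 110010.
Concatenate: 011011101010000110010 = 0xDD432 (21 bits → U+DD432).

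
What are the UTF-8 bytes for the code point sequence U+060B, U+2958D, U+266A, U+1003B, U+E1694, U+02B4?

D8 8B F0 A9 96 8D E2 99 AA F0 90 80 BB F3 A1 9A 94 CA B4

U+060B: 2-byte form → D8 8B.
U+2958D: 4-byte form → F0 A9 96 8D.
U+266A: 3-byte form → E2 99 AA.
U+1003B: 4-byte form → F0 90 80 BB.
U+E1694: 4-byte form → F3 A1 9A 94.
U+02B4: 2-byte form → CA B4.
Concatenated (19 bytes): D8 8B F0 A9 96 8D E2 99 AA F0 90 80 BB F3 A1 9A 94 CA B4.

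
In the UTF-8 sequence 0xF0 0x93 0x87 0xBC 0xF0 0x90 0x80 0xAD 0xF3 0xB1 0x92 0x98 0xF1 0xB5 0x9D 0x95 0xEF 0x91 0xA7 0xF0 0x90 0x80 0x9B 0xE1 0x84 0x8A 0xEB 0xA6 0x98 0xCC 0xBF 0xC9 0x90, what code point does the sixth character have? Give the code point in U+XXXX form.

U+1001B

Offset 0: leading byte 0xF0 = 11110000 → 4-byte char #1 = F0 93 87 BC.
Offset 4: leading byte 0xF0 = 11110000 → 4-byte char #2 = F0 90 80 AD.
Offset 8: leading byte 0xF3 = 11110011 → 4-byte char #3 = F3 B1 92 98.
Offset 12: leading byte 0xF1 = 11110001 → 4-byte char #4 = F1 B5 9D 95.
Offset 16: leading byte 0xEF = 11101111 → 3-byte char #5 = EF 91 A7.
Offset 19: leading byte 0xF0 = 11110000 → 4-byte char #6 = F0 90 80 9B.
Leading byte 0xF0 = 11110000 matches 11110xxx → 4-byte sequence.
Byte 1: 0xF0 = 11110000, payload 000 (3 bits).
Byte 2: 0x90 = 10010000 (10xxxxxx ✓), payload 010000.
Byte 3: 0x80 = 10000000 (10xxxxxx ✓), payload 000000.
Byte 4: 0x9B = 10011011 (10xxxxxx ✓), payload 011011.
Concatenate: 000010000000000011011 = 0x1001B (21 bits → U+1001B).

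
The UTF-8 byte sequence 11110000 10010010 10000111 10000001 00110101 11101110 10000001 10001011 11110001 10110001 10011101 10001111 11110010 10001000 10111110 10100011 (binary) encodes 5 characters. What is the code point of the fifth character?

U+88FA3

Offset 0: leading byte 0xF0 = 11110000 → 4-byte char #1 = F0 92 87 81.
Offset 4: leading byte 0x35 = 00110101 → 1-byte char #2 = 35.
Offset 5: leading byte 0xEE = 11101110 → 3-byte char #3 = EE 81 8B.
Offset 8: leading byte 0xF1 = 11110001 → 4-byte char #4 = F1 B1 9D 8F.
Offset 12: leading byte 0xF2 = 11110010 → 4-byte char #5 = F2 88 BE A3.
Leading byte 0xF2 = 11110010 matches 11110xxx → 4-byte sequence.
Byte 1: 0xF2 = 11110010, payload 010 (3 bits).
Byte 2: 0x88 = 10001000 (10xxxxxx ✓), payload 001000.
Byte 3: 0xBE = 10111110 (10xxxxxx ✓), payload 111110.
Byte 4: 0xA3 = 10100011 (10xxxxxx ✓), payload 100011.
Concatenate: 010001000111110100011 = 0x88FA3 (21 bits → U+88FA3).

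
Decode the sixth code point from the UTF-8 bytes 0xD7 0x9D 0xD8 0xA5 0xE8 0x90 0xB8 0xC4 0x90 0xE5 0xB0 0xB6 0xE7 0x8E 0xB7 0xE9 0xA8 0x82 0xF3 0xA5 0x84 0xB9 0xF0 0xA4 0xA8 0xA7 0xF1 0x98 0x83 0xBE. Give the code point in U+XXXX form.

U+73B7

Offset 0: leading byte 0xD7 = 11010111 → 2-byte char #1 = D7 9D.
Offset 2: leading byte 0xD8 = 11011000 → 2-byte char #2 = D8 A5.
Offset 4: leading byte 0xE8 = 11101000 → 3-byte char #3 = E8 90 B8.
Offset 7: leading byte 0xC4 = 11000100 → 2-byte char #4 = C4 90.
Offset 9: leading byte 0xE5 = 11100101 → 3-byte char #5 = E5 B0 B6.
Offset 12: leading byte 0xE7 = 11100111 → 3-byte char #6 = E7 8E B7.
Leading byte 0xE7 = 11100111 matches 1110xxxx → 3-byte sequence.
Byte 1: 0xE7 = 11100111, payload 0111 (4 bits).
Byte 2: 0x8E = 10001110 (10xxxxxx ✓), payload 001110.
Byte 3: 0xB7 = 10110111 (10xxxxxx ✓), payload 110111.
Concatenate: 0111001110110111 = 0x73B7 (16 bits → U+73B7).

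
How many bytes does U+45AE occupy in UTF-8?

3

U+45AE = 0x45AE. UTF-8 uses 1 byte below 0x80, 2 below 0x800, 3 below 0x10000, 4 up to 0x10FFFF. 0x45AE is in U+0800–U+FFFF → 3 bytes.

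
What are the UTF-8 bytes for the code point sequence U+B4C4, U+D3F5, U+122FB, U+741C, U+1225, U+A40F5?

EB 93 84 ED 8F B5 F0 92 8B BB E7 90 9C E1 88 A5 F2 A4 83 B5

U+B4C4: 3-byte form → EB 93 84.
U+D3F5: 3-byte form → ED 8F B5.
U+122FB: 4-byte form → F0 92 8B BB.
U+741C: 3-byte form → E7 90 9C.
U+1225: 3-byte form → E1 88 A5.
U+A40F5: 4-byte form → F2 A4 83 B5.
Concatenated (20 bytes): EB 93 84 ED 8F B5 F0 92 8B BB E7 90 9C E1 88 A5 F2 A4 83 B5.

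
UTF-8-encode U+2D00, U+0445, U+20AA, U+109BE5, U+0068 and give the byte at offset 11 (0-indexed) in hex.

0xA5

U+2D00 → 3-byte form E2 B4 80 at offsets 0–2.
U+0445 → 2-byte form D1 85 at offsets 3–4.
U+20AA → 3-byte form E2 82 AA at offsets 5–7.
U+109BE5 → 4-byte form F4 89 AF A5 at offsets 8–11.
Offset 11 falls in char 4's range; it's byte 4 of F4 89 AF A5 = 0xA5.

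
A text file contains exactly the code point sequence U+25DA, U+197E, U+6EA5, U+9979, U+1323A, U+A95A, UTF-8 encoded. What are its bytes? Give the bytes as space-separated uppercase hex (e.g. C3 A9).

U+25DA: 3-byte form → E2 97 9A.
U+197E: 3-byte form → E1 A5 BE.
U+6EA5: 3-byte form → E6 BA A5.
U+9979: 3-byte form → E9 A5 B9.
U+1323A: 4-byte form → F0 93 88 BA.
U+A95A: 3-byte form → EA A5 9A.
Concatenated (19 bytes): E2 97 9A E1 A5 BE E6 BA A5 E9 A5 B9 F0 93 88 BA EA A5 9A.

E2 97 9A E1 A5 BE E6 BA A5 E9 A5 B9 F0 93 88 BA EA A5 9A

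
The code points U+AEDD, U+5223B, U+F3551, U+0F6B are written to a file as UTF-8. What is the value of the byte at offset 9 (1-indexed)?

1-indexed offset 9 is 0-indexed offset 8.
U+AEDD → 3-byte form EA BB 9D at offsets 0–2.
U+5223B → 4-byte form F1 92 88 BB at offsets 3–6.
U+F3551 → 4-byte form F3 B3 95 91 at offsets 7–10.
Offset 8 falls in char 3's range; it's byte 2 of F3 B3 95 91 = 0xB3.

0xB3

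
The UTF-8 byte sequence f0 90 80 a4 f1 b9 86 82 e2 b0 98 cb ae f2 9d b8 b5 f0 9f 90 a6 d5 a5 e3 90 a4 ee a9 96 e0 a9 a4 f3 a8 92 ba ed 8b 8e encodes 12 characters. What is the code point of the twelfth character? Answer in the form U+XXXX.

Offset 0: leading byte 0xF0 = 11110000 → 4-byte char #1 = F0 90 80 A4.
Offset 4: leading byte 0xF1 = 11110001 → 4-byte char #2 = F1 B9 86 82.
Offset 8: leading byte 0xE2 = 11100010 → 3-byte char #3 = E2 B0 98.
Offset 11: leading byte 0xCB = 11001011 → 2-byte char #4 = CB AE.
Offset 13: leading byte 0xF2 = 11110010 → 4-byte char #5 = F2 9D B8 B5.
Offset 17: leading byte 0xF0 = 11110000 → 4-byte char #6 = F0 9F 90 A6.
Offset 21: leading byte 0xD5 = 11010101 → 2-byte char #7 = D5 A5.
Offset 23: leading byte 0xE3 = 11100011 → 3-byte char #8 = E3 90 A4.
Offset 26: leading byte 0xEE = 11101110 → 3-byte char #9 = EE A9 96.
Offset 29: leading byte 0xE0 = 11100000 → 3-byte char #10 = E0 A9 A4.
Offset 32: leading byte 0xF3 = 11110011 → 4-byte char #11 = F3 A8 92 BA.
Offset 36: leading byte 0xED = 11101101 → 3-byte char #12 = ED 8B 8E.
Leading byte 0xED = 11101101 matches 1110xxxx → 3-byte sequence.
Byte 1: 0xED = 11101101, payload 1101 (4 bits).
Byte 2: 0x8B = 10001011 (10xxxxxx ✓), payload 001011.
Byte 3: 0x8E = 10001110 (10xxxxxx ✓), payload 001110.
Concatenate: 1101001011001110 = 0xD2CE (16 bits → U+D2CE).

U+D2CE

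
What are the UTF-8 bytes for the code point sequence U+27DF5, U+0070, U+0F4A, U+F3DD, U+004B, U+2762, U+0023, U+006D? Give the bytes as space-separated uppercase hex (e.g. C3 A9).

F0 A7 B7 B5 70 E0 BD 8A EF 8F 9D 4B E2 9D A2 23 6D

U+27DF5: 4-byte form → F0 A7 B7 B5.
U+0070: 1-byte form → 70.
U+0F4A: 3-byte form → E0 BD 8A.
U+F3DD: 3-byte form → EF 8F 9D.
U+004B: 1-byte form → 4B.
U+2762: 3-byte form → E2 9D A2.
U+0023: 1-byte form → 23.
U+006D: 1-byte form → 6D.
Concatenated (17 bytes): F0 A7 B7 B5 70 E0 BD 8A EF 8F 9D 4B E2 9D A2 23 6D.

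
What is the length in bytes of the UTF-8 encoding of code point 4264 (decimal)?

U+10A8 = 0x10A8. UTF-8 uses 1 byte below 0x80, 2 below 0x800, 3 below 0x10000, 4 up to 0x10FFFF. 0x10A8 is in U+0800–U+FFFF → 3 bytes.

3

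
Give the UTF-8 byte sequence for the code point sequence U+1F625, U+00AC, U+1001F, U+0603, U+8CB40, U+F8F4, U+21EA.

U+1F625: 4-byte form → F0 9F 98 A5.
U+00AC: 2-byte form → C2 AC.
U+1001F: 4-byte form → F0 90 80 9F.
U+0603: 2-byte form → D8 83.
U+8CB40: 4-byte form → F2 8C AD 80.
U+F8F4: 3-byte form → EF A3 B4.
U+21EA: 3-byte form → E2 87 AA.
Concatenated (22 bytes): F0 9F 98 A5 C2 AC F0 90 80 9F D8 83 F2 8C AD 80 EF A3 B4 E2 87 AA.

F0 9F 98 A5 C2 AC F0 90 80 9F D8 83 F2 8C AD 80 EF A3 B4 E2 87 AA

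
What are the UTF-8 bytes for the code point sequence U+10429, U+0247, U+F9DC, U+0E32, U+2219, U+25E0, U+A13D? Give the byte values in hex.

F0 90 90 A9 C9 87 EF A7 9C E0 B8 B2 E2 88 99 E2 97 A0 EA 84 BD

U+10429: 4-byte form → F0 90 90 A9.
U+0247: 2-byte form → C9 87.
U+F9DC: 3-byte form → EF A7 9C.
U+0E32: 3-byte form → E0 B8 B2.
U+2219: 3-byte form → E2 88 99.
U+25E0: 3-byte form → E2 97 A0.
U+A13D: 3-byte form → EA 84 BD.
Concatenated (21 bytes): F0 90 90 A9 C9 87 EF A7 9C E0 B8 B2 E2 88 99 E2 97 A0 EA 84 BD.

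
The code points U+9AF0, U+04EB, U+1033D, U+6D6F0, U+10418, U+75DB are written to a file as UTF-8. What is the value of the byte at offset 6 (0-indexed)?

0x90

U+9AF0 → 3-byte form E9 AB B0 at offsets 0–2.
U+04EB → 2-byte form D3 AB at offsets 3–4.
U+1033D → 4-byte form F0 90 8C BD at offsets 5–8.
Offset 6 falls in char 3's range; it's byte 2 of F0 90 8C BD = 0x90.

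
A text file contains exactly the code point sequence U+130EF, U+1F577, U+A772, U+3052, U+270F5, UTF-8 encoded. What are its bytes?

U+130EF: 4-byte form → F0 93 83 AF.
U+1F577: 4-byte form → F0 9F 95 B7.
U+A772: 3-byte form → EA 9D B2.
U+3052: 3-byte form → E3 81 92.
U+270F5: 4-byte form → F0 A7 83 B5.
Concatenated (18 bytes): F0 93 83 AF F0 9F 95 B7 EA 9D B2 E3 81 92 F0 A7 83 B5.

F0 93 83 AF F0 9F 95 B7 EA 9D B2 E3 81 92 F0 A7 83 B5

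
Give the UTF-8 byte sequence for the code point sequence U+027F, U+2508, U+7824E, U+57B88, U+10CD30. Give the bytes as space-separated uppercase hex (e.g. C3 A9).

C9 BF E2 94 88 F1 B8 89 8E F1 97 AE 88 F4 8C B4 B0

U+027F: 2-byte form → C9 BF.
U+2508: 3-byte form → E2 94 88.
U+7824E: 4-byte form → F1 B8 89 8E.
U+57B88: 4-byte form → F1 97 AE 88.
U+10CD30: 4-byte form → F4 8C B4 B0.
Concatenated (17 bytes): C9 BF E2 94 88 F1 B8 89 8E F1 97 AE 88 F4 8C B4 B0.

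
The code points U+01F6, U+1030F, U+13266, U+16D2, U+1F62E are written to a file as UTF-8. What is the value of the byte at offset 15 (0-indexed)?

U+01F6 → 2-byte form C7 B6 at offsets 0–1.
U+1030F → 4-byte form F0 90 8C 8F at offsets 2–5.
U+13266 → 4-byte form F0 93 89 A6 at offsets 6–9.
U+16D2 → 3-byte form E1 9B 92 at offsets 10–12.
U+1F62E → 4-byte form F0 9F 98 AE at offsets 13–16.
Offset 15 falls in char 5's range; it's byte 3 of F0 9F 98 AE = 0x98.

0x98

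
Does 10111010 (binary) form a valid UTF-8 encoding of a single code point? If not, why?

invalid (continuation byte with no leading byte)

Byte 0xBA = 10111010 has the form 10xxxxxx — a continuation byte — but there is no preceding leading byte.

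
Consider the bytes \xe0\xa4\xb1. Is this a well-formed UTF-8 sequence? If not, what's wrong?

valid

Leading byte 0xE0 = 11100000 → 3-byte form.
Continuation bytes 0xA4=10100100, 0xB1=10110001 all match 10xxxxxx.
Decoded value 0x931 is ≥ 0x800 (shortest form) and not a surrogate.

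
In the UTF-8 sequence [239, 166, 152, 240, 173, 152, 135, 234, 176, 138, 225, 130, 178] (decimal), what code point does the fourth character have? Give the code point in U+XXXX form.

Offset 0: leading byte 0xEF = 11101111 → 3-byte char #1 = EF A6 98.
Offset 3: leading byte 0xF0 = 11110000 → 4-byte char #2 = F0 AD 98 87.
Offset 7: leading byte 0xEA = 11101010 → 3-byte char #3 = EA B0 8A.
Offset 10: leading byte 0xE1 = 11100001 → 3-byte char #4 = E1 82 B2.
Leading byte 0xE1 = 11100001 matches 1110xxxx → 3-byte sequence.
Byte 1: 0xE1 = 11100001, payload 0001 (4 bits).
Byte 2: 0x82 = 10000010 (10xxxxxx ✓), payload 000010.
Byte 3: 0xB2 = 10110010 (10xxxxxx ✓), payload 110010.
Concatenate: 0001000010110010 = 0x10B2 (16 bits → U+10B2).

U+10B2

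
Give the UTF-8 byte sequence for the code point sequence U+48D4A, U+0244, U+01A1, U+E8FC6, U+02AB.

F1 88 B5 8A C9 84 C6 A1 F3 A8 BF 86 CA AB

U+48D4A: 4-byte form → F1 88 B5 8A.
U+0244: 2-byte form → C9 84.
U+01A1: 2-byte form → C6 A1.
U+E8FC6: 4-byte form → F3 A8 BF 86.
U+02AB: 2-byte form → CA AB.
Concatenated (14 bytes): F1 88 B5 8A C9 84 C6 A1 F3 A8 BF 86 CA AB.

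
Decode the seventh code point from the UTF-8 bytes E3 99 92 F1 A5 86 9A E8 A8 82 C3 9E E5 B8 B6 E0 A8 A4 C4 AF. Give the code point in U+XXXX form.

Offset 0: leading byte 0xE3 = 11100011 → 3-byte char #1 = E3 99 92.
Offset 3: leading byte 0xF1 = 11110001 → 4-byte char #2 = F1 A5 86 9A.
Offset 7: leading byte 0xE8 = 11101000 → 3-byte char #3 = E8 A8 82.
Offset 10: leading byte 0xC3 = 11000011 → 2-byte char #4 = C3 9E.
Offset 12: leading byte 0xE5 = 11100101 → 3-byte char #5 = E5 B8 B6.
Offset 15: leading byte 0xE0 = 11100000 → 3-byte char #6 = E0 A8 A4.
Offset 18: leading byte 0xC4 = 11000100 → 2-byte char #7 = C4 AF.
Leading byte 0xC4 = 11000100 matches 110xxxxx → 2-byte sequence.
Byte 1: 0xC4 = 11000100, payload 00100 (5 bits).
Byte 2: 0xAF = 10101111 (10xxxxxx ✓), payload 101111.
Concatenate: 00100101111 = 0x12F (11 bits → U+012F).

U+012F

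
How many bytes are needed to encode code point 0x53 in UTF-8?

1

U+0053 = 0x53. UTF-8 uses 1 byte below 0x80, 2 below 0x800, 3 below 0x10000, 4 up to 0x10FFFF. 0x53 is in U+0000–U+007F → 1 byte.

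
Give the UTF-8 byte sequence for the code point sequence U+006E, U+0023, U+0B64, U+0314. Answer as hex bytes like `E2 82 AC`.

U+006E: 1-byte form → 6E.
U+0023: 1-byte form → 23.
U+0B64: 3-byte form → E0 AD A4.
U+0314: 2-byte form → CC 94.
Concatenated (7 bytes): 6E 23 E0 AD A4 CC 94.

6E 23 E0 AD A4 CC 94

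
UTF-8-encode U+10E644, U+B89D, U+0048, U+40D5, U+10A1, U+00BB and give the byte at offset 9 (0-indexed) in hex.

0x83

U+10E644 → 4-byte form F4 8E 99 84 at offsets 0–3.
U+B89D → 3-byte form EB A2 9D at offsets 4–6.
U+0048 → 1-byte form 48 at offsets 7–7.
U+40D5 → 3-byte form E4 83 95 at offsets 8–10.
Offset 9 falls in char 4's range; it's byte 2 of E4 83 95 = 0x83.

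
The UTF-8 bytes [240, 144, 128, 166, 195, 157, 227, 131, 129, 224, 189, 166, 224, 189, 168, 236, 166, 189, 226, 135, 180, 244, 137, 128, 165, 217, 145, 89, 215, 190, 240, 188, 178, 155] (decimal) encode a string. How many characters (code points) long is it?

Byte at offset 0: 0xF0 = 11110000 → 4-byte char (#1). Advance 4.
Byte at offset 4: 0xC3 = 11000011 → 2-byte char (#2). Advance 2.
Byte at offset 6: 0xE3 = 11100011 → 3-byte char (#3). Advance 3.
Byte at offset 9: 0xE0 = 11100000 → 3-byte char (#4). Advance 3.
Byte at offset 12: 0xE0 = 11100000 → 3-byte char (#5). Advance 3.
Byte at offset 15: 0xEC = 11101100 → 3-byte char (#6). Advance 3.
Byte at offset 18: 0xE2 = 11100010 → 3-byte char (#7). Advance 3.
Byte at offset 21: 0xF4 = 11110100 → 4-byte char (#8). Advance 4.
Byte at offset 25: 0xD9 = 11011001 → 2-byte char (#9). Advance 2.
Byte at offset 27: 0x59 = 01011001 → 1-byte char (#10). Advance 1.
Byte at offset 28: 0xD7 = 11010111 → 2-byte char (#11). Advance 2.
Byte at offset 30: 0xF0 = 11110000 → 4-byte char (#12). Advance 4.
Reached end at offset 34 after 12 code points.

12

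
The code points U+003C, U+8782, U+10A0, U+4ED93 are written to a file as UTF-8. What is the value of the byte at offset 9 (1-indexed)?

1-indexed offset 9 is 0-indexed offset 8.
U+003C → 1-byte form 3C at offsets 0–0.
U+8782 → 3-byte form E8 9E 82 at offsets 1–3.
U+10A0 → 3-byte form E1 82 A0 at offsets 4–6.
U+4ED93 → 4-byte form F1 8E B6 93 at offsets 7–10.
Offset 8 falls in char 4's range; it's byte 2 of F1 8E B6 93 = 0x8E.

0x8E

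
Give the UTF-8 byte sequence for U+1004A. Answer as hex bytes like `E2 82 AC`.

F0 90 81 8A

U+1004A = 0x1004A = 65610 decimal. In range U+10000–U+10FFFF → 4-byte form: 11110xxx 10xxxxxx 10xxxxxx 10xxxxxx.
Binary (21 bits): 000010000000001001010.
Split 3+6+6+6: 000 | 010000 | 000001 | 001010.
Byte 1: 11110000 = 0xF0.
Byte 2: 10010000 = 0x90.
Byte 3: 10000001 = 0x81.
Byte 4: 10001010 = 0x8A.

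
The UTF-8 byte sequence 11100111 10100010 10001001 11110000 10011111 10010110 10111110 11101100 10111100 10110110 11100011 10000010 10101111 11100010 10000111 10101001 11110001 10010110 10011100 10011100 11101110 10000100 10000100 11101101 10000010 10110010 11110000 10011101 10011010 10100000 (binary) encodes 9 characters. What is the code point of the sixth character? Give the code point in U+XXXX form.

U+5671C

Offset 0: leading byte 0xE7 = 11100111 → 3-byte char #1 = E7 A2 89.
Offset 3: leading byte 0xF0 = 11110000 → 4-byte char #2 = F0 9F 96 BE.
Offset 7: leading byte 0xEC = 11101100 → 3-byte char #3 = EC BC B6.
Offset 10: leading byte 0xE3 = 11100011 → 3-byte char #4 = E3 82 AF.
Offset 13: leading byte 0xE2 = 11100010 → 3-byte char #5 = E2 87 A9.
Offset 16: leading byte 0xF1 = 11110001 → 4-byte char #6 = F1 96 9C 9C.
Leading byte 0xF1 = 11110001 matches 11110xxx → 4-byte sequence.
Byte 1: 0xF1 = 11110001, payload 001 (3 bits).
Byte 2: 0x96 = 10010110 (10xxxxxx ✓), payload 010110.
Byte 3: 0x9C = 10011100 (10xxxxxx ✓), payload 011100.
Byte 4: 0x9C = 10011100 (10xxxxxx ✓), payload 011100.
Concatenate: 001010110011100011100 = 0x5671C (21 bits → U+5671C).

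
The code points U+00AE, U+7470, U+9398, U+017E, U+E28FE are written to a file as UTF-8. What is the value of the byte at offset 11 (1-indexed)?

0xF3

1-indexed offset 11 is 0-indexed offset 10.
U+00AE → 2-byte form C2 AE at offsets 0–1.
U+7470 → 3-byte form E7 91 B0 at offsets 2–4.
U+9398 → 3-byte form E9 8E 98 at offsets 5–7.
U+017E → 2-byte form C5 BE at offsets 8–9.
U+E28FE → 4-byte form F3 A2 A3 BE at offsets 10–13.
Offset 10 falls in char 5's range; it's byte 1 of F3 A2 A3 BE = 0xF3.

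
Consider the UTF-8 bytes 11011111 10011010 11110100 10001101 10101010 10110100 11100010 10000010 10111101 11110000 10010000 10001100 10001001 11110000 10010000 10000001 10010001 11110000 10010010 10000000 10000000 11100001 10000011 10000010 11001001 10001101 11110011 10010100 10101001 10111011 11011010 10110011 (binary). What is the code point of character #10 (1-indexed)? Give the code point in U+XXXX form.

U+06B3

Offset 0: leading byte 0xDF = 11011111 → 2-byte char #1 = DF 9A.
Offset 2: leading byte 0xF4 = 11110100 → 4-byte char #2 = F4 8D AA B4.
Offset 6: leading byte 0xE2 = 11100010 → 3-byte char #3 = E2 82 BD.
Offset 9: leading byte 0xF0 = 11110000 → 4-byte char #4 = F0 90 8C 89.
Offset 13: leading byte 0xF0 = 11110000 → 4-byte char #5 = F0 90 81 91.
Offset 17: leading byte 0xF0 = 11110000 → 4-byte char #6 = F0 92 80 80.
Offset 21: leading byte 0xE1 = 11100001 → 3-byte char #7 = E1 83 82.
Offset 24: leading byte 0xC9 = 11001001 → 2-byte char #8 = C9 8D.
Offset 26: leading byte 0xF3 = 11110011 → 4-byte char #9 = F3 94 A9 BB.
Offset 30: leading byte 0xDA = 11011010 → 2-byte char #10 = DA B3.
Leading byte 0xDA = 11011010 matches 110xxxxx → 2-byte sequence.
Byte 1: 0xDA = 11011010, payload 11010 (5 bits).
Byte 2: 0xB3 = 10110011 (10xxxxxx ✓), payload 110011.
Concatenate: 11010110011 = 0x6B3 (11 bits → U+06B3).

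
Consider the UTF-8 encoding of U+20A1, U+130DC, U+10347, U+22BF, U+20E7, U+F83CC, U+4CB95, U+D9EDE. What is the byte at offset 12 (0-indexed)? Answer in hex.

0x8A

U+20A1 → 3-byte form E2 82 A1 at offsets 0–2.
U+130DC → 4-byte form F0 93 83 9C at offsets 3–6.
U+10347 → 4-byte form F0 90 8D 87 at offsets 7–10.
U+22BF → 3-byte form E2 8A BF at offsets 11–13.
Offset 12 falls in char 4's range; it's byte 2 of E2 8A BF = 0x8A.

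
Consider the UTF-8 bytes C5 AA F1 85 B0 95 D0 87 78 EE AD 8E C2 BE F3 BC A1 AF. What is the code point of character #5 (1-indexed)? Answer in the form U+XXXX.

Offset 0: leading byte 0xC5 = 11000101 → 2-byte char #1 = C5 AA.
Offset 2: leading byte 0xF1 = 11110001 → 4-byte char #2 = F1 85 B0 95.
Offset 6: leading byte 0xD0 = 11010000 → 2-byte char #3 = D0 87.
Offset 8: leading byte 0x78 = 01111000 → 1-byte char #4 = 78.
Offset 9: leading byte 0xEE = 11101110 → 3-byte char #5 = EE AD 8E.
Leading byte 0xEE = 11101110 matches 1110xxxx → 3-byte sequence.
Byte 1: 0xEE = 11101110, payload 1110 (4 bits).
Byte 2: 0xAD = 10101101 (10xxxxxx ✓), payload 101101.
Byte 3: 0x8E = 10001110 (10xxxxxx ✓), payload 001110.
Concatenate: 1110101101001110 = 0xEB4E (16 bits → U+EB4E).

U+EB4E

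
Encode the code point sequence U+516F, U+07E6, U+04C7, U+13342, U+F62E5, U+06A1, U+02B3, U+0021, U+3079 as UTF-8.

U+516F: 3-byte form → E5 85 AF.
U+07E6: 2-byte form → DF A6.
U+04C7: 2-byte form → D3 87.
U+13342: 4-byte form → F0 93 8D 82.
U+F62E5: 4-byte form → F3 B6 8B A5.
U+06A1: 2-byte form → DA A1.
U+02B3: 2-byte form → CA B3.
U+0021: 1-byte form → 21.
U+3079: 3-byte form → E3 81 B9.
Concatenated (23 bytes): E5 85 AF DF A6 D3 87 F0 93 8D 82 F3 B6 8B A5 DA A1 CA B3 21 E3 81 B9.

E5 85 AF DF A6 D3 87 F0 93 8D 82 F3 B6 8B A5 DA A1 CA B3 21 E3 81 B9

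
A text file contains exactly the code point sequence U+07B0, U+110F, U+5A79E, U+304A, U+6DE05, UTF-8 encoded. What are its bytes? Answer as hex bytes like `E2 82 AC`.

U+07B0: 2-byte form → DE B0.
U+110F: 3-byte form → E1 84 8F.
U+5A79E: 4-byte form → F1 9A 9E 9E.
U+304A: 3-byte form → E3 81 8A.
U+6DE05: 4-byte form → F1 AD B8 85.
Concatenated (16 bytes): DE B0 E1 84 8F F1 9A 9E 9E E3 81 8A F1 AD B8 85.

DE B0 E1 84 8F F1 9A 9E 9E E3 81 8A F1 AD B8 85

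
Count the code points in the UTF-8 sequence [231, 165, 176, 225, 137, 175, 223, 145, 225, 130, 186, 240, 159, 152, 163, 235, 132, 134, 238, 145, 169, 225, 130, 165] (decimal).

Byte at offset 0: 0xE7 = 11100111 → 3-byte char (#1). Advance 3.
Byte at offset 3: 0xE1 = 11100001 → 3-byte char (#2). Advance 3.
Byte at offset 6: 0xDF = 11011111 → 2-byte char (#3). Advance 2.
Byte at offset 8: 0xE1 = 11100001 → 3-byte char (#4). Advance 3.
Byte at offset 11: 0xF0 = 11110000 → 4-byte char (#5). Advance 4.
Byte at offset 15: 0xEB = 11101011 → 3-byte char (#6). Advance 3.
Byte at offset 18: 0xEE = 11101110 → 3-byte char (#7). Advance 3.
Byte at offset 21: 0xE1 = 11100001 → 3-byte char (#8). Advance 3.
Reached end at offset 24 after 8 code points.

8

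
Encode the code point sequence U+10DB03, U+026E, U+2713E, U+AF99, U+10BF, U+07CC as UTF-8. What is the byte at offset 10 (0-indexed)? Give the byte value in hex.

0xEA

U+10DB03 → 4-byte form F4 8D AC 83 at offsets 0–3.
U+026E → 2-byte form C9 AE at offsets 4–5.
U+2713E → 4-byte form F0 A7 84 BE at offsets 6–9.
U+AF99 → 3-byte form EA BE 99 at offsets 10–12.
Offset 10 falls in char 4's range; it's byte 1 of EA BE 99 = 0xEA.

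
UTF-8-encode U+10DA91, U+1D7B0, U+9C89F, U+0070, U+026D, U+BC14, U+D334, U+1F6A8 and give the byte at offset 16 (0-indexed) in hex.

U+10DA91 → 4-byte form F4 8D AA 91 at offsets 0–3.
U+1D7B0 → 4-byte form F0 9D 9E B0 at offsets 4–7.
U+9C89F → 4-byte form F2 9C A2 9F at offsets 8–11.
U+0070 → 1-byte form 70 at offsets 12–12.
U+026D → 2-byte form C9 AD at offsets 13–14.
U+BC14 → 3-byte form EB B0 94 at offsets 15–17.
Offset 16 falls in char 6's range; it's byte 2 of EB B0 94 = 0xB0.

0xB0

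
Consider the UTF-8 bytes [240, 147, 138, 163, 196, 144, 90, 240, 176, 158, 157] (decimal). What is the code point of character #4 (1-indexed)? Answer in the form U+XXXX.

Offset 0: leading byte 0xF0 = 11110000 → 4-byte char #1 = F0 93 8A A3.
Offset 4: leading byte 0xC4 = 11000100 → 2-byte char #2 = C4 90.
Offset 6: leading byte 0x5A = 01011010 → 1-byte char #3 = 5A.
Offset 7: leading byte 0xF0 = 11110000 → 4-byte char #4 = F0 B0 9E 9D.
Leading byte 0xF0 = 11110000 matches 11110xxx → 4-byte sequence.
Byte 1: 0xF0 = 11110000, payload 000 (3 bits).
Byte 2: 0xB0 = 10110000 (10xxxxxx ✓), payload 110000.
Byte 3: 0x9E = 10011110 (10xxxxxx ✓), payload 011110.
Byte 4: 0x9D = 10011101 (10xxxxxx ✓), payload 011101.
Concatenate: 000110000011110011101 = 0x3079D (21 bits → U+3079D).

U+3079D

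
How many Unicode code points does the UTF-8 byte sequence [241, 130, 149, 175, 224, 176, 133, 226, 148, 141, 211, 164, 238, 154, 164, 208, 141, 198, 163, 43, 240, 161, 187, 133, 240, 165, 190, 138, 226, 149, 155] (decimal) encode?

11

Byte at offset 0: 0xF1 = 11110001 → 4-byte char (#1). Advance 4.
Byte at offset 4: 0xE0 = 11100000 → 3-byte char (#2). Advance 3.
Byte at offset 7: 0xE2 = 11100010 → 3-byte char (#3). Advance 3.
Byte at offset 10: 0xD3 = 11010011 → 2-byte char (#4). Advance 2.
Byte at offset 12: 0xEE = 11101110 → 3-byte char (#5). Advance 3.
Byte at offset 15: 0xD0 = 11010000 → 2-byte char (#6). Advance 2.
Byte at offset 17: 0xC6 = 11000110 → 2-byte char (#7). Advance 2.
Byte at offset 19: 0x2B = 00101011 → 1-byte char (#8). Advance 1.
Byte at offset 20: 0xF0 = 11110000 → 4-byte char (#9). Advance 4.
Byte at offset 24: 0xF0 = 11110000 → 4-byte char (#10). Advance 4.
Byte at offset 28: 0xE2 = 11100010 → 3-byte char (#11). Advance 3.
Reached end at offset 31 after 11 code points.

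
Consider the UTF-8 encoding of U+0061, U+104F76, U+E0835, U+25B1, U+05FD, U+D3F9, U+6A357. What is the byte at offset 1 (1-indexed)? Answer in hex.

0x61

1-indexed offset 1 is 0-indexed offset 0.
U+0061 → 1-byte form 61 at offsets 0–0.
Offset 0 falls in char 1's range; it's byte 1 of 61 = 0x61.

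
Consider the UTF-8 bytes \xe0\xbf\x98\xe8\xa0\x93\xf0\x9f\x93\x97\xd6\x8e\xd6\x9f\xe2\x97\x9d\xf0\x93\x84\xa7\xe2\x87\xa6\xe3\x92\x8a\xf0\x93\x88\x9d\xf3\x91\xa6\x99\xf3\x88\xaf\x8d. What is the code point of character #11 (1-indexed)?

U+D1999

Offset 0: leading byte 0xE0 = 11100000 → 3-byte char #1 = E0 BF 98.
Offset 3: leading byte 0xE8 = 11101000 → 3-byte char #2 = E8 A0 93.
Offset 6: leading byte 0xF0 = 11110000 → 4-byte char #3 = F0 9F 93 97.
Offset 10: leading byte 0xD6 = 11010110 → 2-byte char #4 = D6 8E.
Offset 12: leading byte 0xD6 = 11010110 → 2-byte char #5 = D6 9F.
Offset 14: leading byte 0xE2 = 11100010 → 3-byte char #6 = E2 97 9D.
Offset 17: leading byte 0xF0 = 11110000 → 4-byte char #7 = F0 93 84 A7.
Offset 21: leading byte 0xE2 = 11100010 → 3-byte char #8 = E2 87 A6.
Offset 24: leading byte 0xE3 = 11100011 → 3-byte char #9 = E3 92 8A.
Offset 27: leading byte 0xF0 = 11110000 → 4-byte char #10 = F0 93 88 9D.
Offset 31: leading byte 0xF3 = 11110011 → 4-byte char #11 = F3 91 A6 99.
Leading byte 0xF3 = 11110011 matches 11110xxx → 4-byte sequence.
Byte 1: 0xF3 = 11110011, payload 011 (3 bits).
Byte 2: 0x91 = 10010001 (10xxxxxx ✓), payload 010001.
Byte 3: 0xA6 = 10100110 (10xxxxxx ✓), payload 100110.
Byte 4: 0x99 = 10011001 (10xxxxxx ✓), payload 011001.
Concatenate: 011010001100110011001 = 0xD1999 (21 bits → U+D1999).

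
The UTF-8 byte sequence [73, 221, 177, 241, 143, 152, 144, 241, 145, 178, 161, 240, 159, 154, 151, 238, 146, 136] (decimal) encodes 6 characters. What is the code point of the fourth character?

Offset 0: leading byte 0x49 = 01001001 → 1-byte char #1 = 49.
Offset 1: leading byte 0xDD = 11011101 → 2-byte char #2 = DD B1.
Offset 3: leading byte 0xF1 = 11110001 → 4-byte char #3 = F1 8F 98 90.
Offset 7: leading byte 0xF1 = 11110001 → 4-byte char #4 = F1 91 B2 A1.
Leading byte 0xF1 = 11110001 matches 11110xxx → 4-byte sequence.
Byte 1: 0xF1 = 11110001, payload 001 (3 bits).
Byte 2: 0x91 = 10010001 (10xxxxxx ✓), payload 010001.
Byte 3: 0xB2 = 10110010 (10xxxxxx ✓), payload 110010.
Byte 4: 0xA1 = 10100001 (10xxxxxx ✓), payload 100001.
Concatenate: 001010001110010100001 = 0x51CA1 (21 bits → U+51CA1).

U+51CA1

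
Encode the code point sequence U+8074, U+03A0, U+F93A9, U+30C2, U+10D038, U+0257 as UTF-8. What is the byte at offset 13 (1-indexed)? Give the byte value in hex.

1-indexed offset 13 is 0-indexed offset 12.
U+8074 → 3-byte form E8 81 B4 at offsets 0–2.
U+03A0 → 2-byte form CE A0 at offsets 3–4.
U+F93A9 → 4-byte form F3 B9 8E A9 at offsets 5–8.
U+30C2 → 3-byte form E3 83 82 at offsets 9–11.
U+10D038 → 4-byte form F4 8D 80 B8 at offsets 12–15.
Offset 12 falls in char 5's range; it's byte 1 of F4 8D 80 B8 = 0xF4.

0xF4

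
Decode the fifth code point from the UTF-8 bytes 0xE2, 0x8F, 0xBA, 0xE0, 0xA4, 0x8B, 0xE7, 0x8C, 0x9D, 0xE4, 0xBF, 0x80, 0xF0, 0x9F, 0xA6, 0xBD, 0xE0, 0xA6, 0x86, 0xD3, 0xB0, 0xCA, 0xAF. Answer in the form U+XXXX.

U+1F9BD

Offset 0: leading byte 0xE2 = 11100010 → 3-byte char #1 = E2 8F BA.
Offset 3: leading byte 0xE0 = 11100000 → 3-byte char #2 = E0 A4 8B.
Offset 6: leading byte 0xE7 = 11100111 → 3-byte char #3 = E7 8C 9D.
Offset 9: leading byte 0xE4 = 11100100 → 3-byte char #4 = E4 BF 80.
Offset 12: leading byte 0xF0 = 11110000 → 4-byte char #5 = F0 9F A6 BD.
Leading byte 0xF0 = 11110000 matches 11110xxx → 4-byte sequence.
Byte 1: 0xF0 = 11110000, payload 000 (3 bits).
Byte 2: 0x9F = 10011111 (10xxxxxx ✓), payload 011111.
Byte 3: 0xA6 = 10100110 (10xxxxxx ✓), payload 100110.
Byte 4: 0xBD = 10111101 (10xxxxxx ✓), payload 111101.
Concatenate: 000011111100110111101 = 0x1F9BD (21 bits → U+1F9BD).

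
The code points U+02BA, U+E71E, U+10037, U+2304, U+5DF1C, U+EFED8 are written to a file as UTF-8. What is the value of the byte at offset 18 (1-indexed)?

0xAF

1-indexed offset 18 is 0-indexed offset 17.
U+02BA → 2-byte form CA BA at offsets 0–1.
U+E71E → 3-byte form EE 9C 9E at offsets 2–4.
U+10037 → 4-byte form F0 90 80 B7 at offsets 5–8.
U+2304 → 3-byte form E2 8C 84 at offsets 9–11.
U+5DF1C → 4-byte form F1 9D BC 9C at offsets 12–15.
U+EFED8 → 4-byte form F3 AF BB 98 at offsets 16–19.
Offset 17 falls in char 6's range; it's byte 2 of F3 AF BB 98 = 0xAF.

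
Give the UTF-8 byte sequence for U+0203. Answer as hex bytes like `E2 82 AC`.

C8 83

U+0203 = 0x203 = 515 decimal. In range U+0080–U+07FF → 2-byte form: 110xxxxx 10xxxxxx.
Binary (11 bits): 01000000011.
Split 5+6: 01000 | 000011.
Byte 1: 11001000 = 0xC8.
Byte 2: 10000011 = 0x83.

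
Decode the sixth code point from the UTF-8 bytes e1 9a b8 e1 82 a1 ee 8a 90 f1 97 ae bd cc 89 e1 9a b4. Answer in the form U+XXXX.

Offset 0: leading byte 0xE1 = 11100001 → 3-byte char #1 = E1 9A B8.
Offset 3: leading byte 0xE1 = 11100001 → 3-byte char #2 = E1 82 A1.
Offset 6: leading byte 0xEE = 11101110 → 3-byte char #3 = EE 8A 90.
Offset 9: leading byte 0xF1 = 11110001 → 4-byte char #4 = F1 97 AE BD.
Offset 13: leading byte 0xCC = 11001100 → 2-byte char #5 = CC 89.
Offset 15: leading byte 0xE1 = 11100001 → 3-byte char #6 = E1 9A B4.
Leading byte 0xE1 = 11100001 matches 1110xxxx → 3-byte sequence.
Byte 1: 0xE1 = 11100001, payload 0001 (4 bits).
Byte 2: 0x9A = 10011010 (10xxxxxx ✓), payload 011010.
Byte 3: 0xB4 = 10110100 (10xxxxxx ✓), payload 110100.
Concatenate: 0001011010110100 = 0x16B4 (16 bits → U+16B4).

U+16B4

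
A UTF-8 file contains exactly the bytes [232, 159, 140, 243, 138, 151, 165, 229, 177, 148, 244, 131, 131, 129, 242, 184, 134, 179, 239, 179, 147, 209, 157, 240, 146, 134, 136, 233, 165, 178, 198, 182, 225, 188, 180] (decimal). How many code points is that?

11

Byte at offset 0: 0xE8 = 11101000 → 3-byte char (#1). Advance 3.
Byte at offset 3: 0xF3 = 11110011 → 4-byte char (#2). Advance 4.
Byte at offset 7: 0xE5 = 11100101 → 3-byte char (#3). Advance 3.
Byte at offset 10: 0xF4 = 11110100 → 4-byte char (#4). Advance 4.
Byte at offset 14: 0xF2 = 11110010 → 4-byte char (#5). Advance 4.
Byte at offset 18: 0xEF = 11101111 → 3-byte char (#6). Advance 3.
Byte at offset 21: 0xD1 = 11010001 → 2-byte char (#7). Advance 2.
Byte at offset 23: 0xF0 = 11110000 → 4-byte char (#8). Advance 4.
Byte at offset 27: 0xE9 = 11101001 → 3-byte char (#9). Advance 3.
Byte at offset 30: 0xC6 = 11000110 → 2-byte char (#10). Advance 2.
Byte at offset 32: 0xE1 = 11100001 → 3-byte char (#11). Advance 3.
Reached end at offset 35 after 11 code points.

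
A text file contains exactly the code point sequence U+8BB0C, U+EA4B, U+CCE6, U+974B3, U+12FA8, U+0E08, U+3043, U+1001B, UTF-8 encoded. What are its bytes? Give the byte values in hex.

F2 8B AC 8C EE A9 8B EC B3 A6 F2 97 92 B3 F0 92 BE A8 E0 B8 88 E3 81 83 F0 90 80 9B

U+8BB0C: 4-byte form → F2 8B AC 8C.
U+EA4B: 3-byte form → EE A9 8B.
U+CCE6: 3-byte form → EC B3 A6.
U+974B3: 4-byte form → F2 97 92 B3.
U+12FA8: 4-byte form → F0 92 BE A8.
U+0E08: 3-byte form → E0 B8 88.
U+3043: 3-byte form → E3 81 83.
U+1001B: 4-byte form → F0 90 80 9B.
Concatenated (28 bytes): F2 8B AC 8C EE A9 8B EC B3 A6 F2 97 92 B3 F0 92 BE A8 E0 B8 88 E3 81 83 F0 90 80 9B.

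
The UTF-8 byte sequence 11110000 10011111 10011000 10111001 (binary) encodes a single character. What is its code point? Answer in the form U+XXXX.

U+1F639

Leading byte 0xF0 = 11110000 matches 11110xxx → 4-byte sequence.
Byte 1: 0xF0 = 11110000, payload 000 (3 bits).
Byte 2: 0x9F = 10011111 (10xxxxxx ✓), payload 011111.
Byte 3: 0x98 = 10011000 (10xxxxxx ✓), payload 011000.
Byte 4: 0xB9 = 10111001 (10xxxxxx ✓), payload 111001.
Concatenate: 000011111011000111001 = 0x1F639 (21 bits → U+1F639).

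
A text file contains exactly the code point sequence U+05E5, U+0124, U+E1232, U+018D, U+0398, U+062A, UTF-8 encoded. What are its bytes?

D7 A5 C4 A4 F3 A1 88 B2 C6 8D CE 98 D8 AA

U+05E5: 2-byte form → D7 A5.
U+0124: 2-byte form → C4 A4.
U+E1232: 4-byte form → F3 A1 88 B2.
U+018D: 2-byte form → C6 8D.
U+0398: 2-byte form → CE 98.
U+062A: 2-byte form → D8 AA.
Concatenated (14 bytes): D7 A5 C4 A4 F3 A1 88 B2 C6 8D CE 98 D8 AA.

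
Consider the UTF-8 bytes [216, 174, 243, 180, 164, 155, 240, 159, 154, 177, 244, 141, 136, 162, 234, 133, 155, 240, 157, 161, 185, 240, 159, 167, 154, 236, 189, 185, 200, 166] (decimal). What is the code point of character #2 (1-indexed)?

Offset 0: leading byte 0xD8 = 11011000 → 2-byte char #1 = D8 AE.
Offset 2: leading byte 0xF3 = 11110011 → 4-byte char #2 = F3 B4 A4 9B.
Leading byte 0xF3 = 11110011 matches 11110xxx → 4-byte sequence.
Byte 1: 0xF3 = 11110011, payload 011 (3 bits).
Byte 2: 0xB4 = 10110100 (10xxxxxx ✓), payload 110100.
Byte 3: 0xA4 = 10100100 (10xxxxxx ✓), payload 100100.
Byte 4: 0x9B = 10011011 (10xxxxxx ✓), payload 011011.
Concatenate: 011110100100100011011 = 0xF491B (21 bits → U+F491B).

U+F491B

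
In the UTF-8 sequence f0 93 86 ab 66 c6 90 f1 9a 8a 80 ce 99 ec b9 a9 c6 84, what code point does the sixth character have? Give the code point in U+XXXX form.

U+CE69

Offset 0: leading byte 0xF0 = 11110000 → 4-byte char #1 = F0 93 86 AB.
Offset 4: leading byte 0x66 = 01100110 → 1-byte char #2 = 66.
Offset 5: leading byte 0xC6 = 11000110 → 2-byte char #3 = C6 90.
Offset 7: leading byte 0xF1 = 11110001 → 4-byte char #4 = F1 9A 8A 80.
Offset 11: leading byte 0xCE = 11001110 → 2-byte char #5 = CE 99.
Offset 13: leading byte 0xEC = 11101100 → 3-byte char #6 = EC B9 A9.
Leading byte 0xEC = 11101100 matches 1110xxxx → 3-byte sequence.
Byte 1: 0xEC = 11101100, payload 1100 (4 bits).
Byte 2: 0xB9 = 10111001 (10xxxxxx ✓), payload 111001.
Byte 3: 0xA9 = 10101001 (10xxxxxx ✓), payload 101001.
Concatenate: 1100111001101001 = 0xCE69 (16 bits → U+CE69).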